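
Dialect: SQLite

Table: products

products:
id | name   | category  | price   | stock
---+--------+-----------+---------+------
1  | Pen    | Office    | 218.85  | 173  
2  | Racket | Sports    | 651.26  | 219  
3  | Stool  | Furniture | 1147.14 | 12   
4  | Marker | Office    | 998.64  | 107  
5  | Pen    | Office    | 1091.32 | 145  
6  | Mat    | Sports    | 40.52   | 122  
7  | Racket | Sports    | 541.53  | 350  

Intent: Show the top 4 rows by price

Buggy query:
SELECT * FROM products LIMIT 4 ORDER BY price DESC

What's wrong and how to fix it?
Bug: ORDER BY cannot follow LIMIT; LIMIT is the final clause

Fix: Sort with ORDER BY, then apply LIMIT

Corrected query:
SELECT * FROM products ORDER BY price DESC LIMIT 4

Result:
id | name   | category  | price   | stock
---+--------+-----------+---------+------
3  | Stool  | Furniture | 1147.14 | 12   
5  | Pen    | Office    | 1091.32 | 145  
4  | Marker | Office    | 998.64  | 107  
2  | Racket | Sports    | 651.26  | 219  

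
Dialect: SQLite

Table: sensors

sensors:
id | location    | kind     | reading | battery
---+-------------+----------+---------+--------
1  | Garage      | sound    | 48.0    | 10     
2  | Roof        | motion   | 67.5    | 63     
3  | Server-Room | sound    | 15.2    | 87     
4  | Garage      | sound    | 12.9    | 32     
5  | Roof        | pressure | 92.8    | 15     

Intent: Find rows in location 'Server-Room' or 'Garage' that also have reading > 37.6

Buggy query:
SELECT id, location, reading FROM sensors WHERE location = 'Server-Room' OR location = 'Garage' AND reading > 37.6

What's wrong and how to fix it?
Bug: Without parentheses, AND is evaluated before OR, so the reading filter only applies to the 'Garage' branch

Fix: Add parentheses around the OR so the AND applies to both alternatives

Corrected query:
SELECT id, location, reading FROM sensors WHERE (location = 'Server-Room' OR location = 'Garage') AND reading > 37.6

Result:
id | location | reading
---+----------+--------
1  | Garage   | 48     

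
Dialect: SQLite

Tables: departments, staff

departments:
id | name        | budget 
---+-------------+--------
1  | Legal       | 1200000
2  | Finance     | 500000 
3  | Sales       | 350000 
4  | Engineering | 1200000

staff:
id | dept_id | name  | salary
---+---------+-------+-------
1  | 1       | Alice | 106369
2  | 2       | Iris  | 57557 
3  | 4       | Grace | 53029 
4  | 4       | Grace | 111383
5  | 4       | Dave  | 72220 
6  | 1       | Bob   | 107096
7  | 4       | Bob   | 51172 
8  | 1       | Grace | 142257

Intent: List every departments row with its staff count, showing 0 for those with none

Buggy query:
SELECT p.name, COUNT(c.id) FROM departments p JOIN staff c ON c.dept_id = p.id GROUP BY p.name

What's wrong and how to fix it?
Bug: An inner join excludes parents with zero children

Fix: Use LEFT JOIN so parents without children still appear (COUNT(c.id) gives 0)

Corrected query:
SELECT p.name, COUNT(c.id) FROM departments p LEFT JOIN staff c ON c.dept_id = p.id GROUP BY p.name

Result:
name        | COUNT(c.id)
------------+------------
Engineering | 4          
Finance     | 1          
Legal       | 3          
Sales       | 0          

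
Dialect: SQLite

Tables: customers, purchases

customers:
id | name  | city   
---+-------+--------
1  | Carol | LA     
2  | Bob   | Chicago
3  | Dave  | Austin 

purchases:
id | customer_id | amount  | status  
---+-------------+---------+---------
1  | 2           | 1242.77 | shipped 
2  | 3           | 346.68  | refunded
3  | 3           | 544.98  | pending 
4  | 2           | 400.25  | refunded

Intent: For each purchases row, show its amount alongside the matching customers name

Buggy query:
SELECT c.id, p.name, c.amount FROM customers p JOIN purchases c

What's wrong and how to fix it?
Bug: JOIN with no ON clause produces a cartesian product; every purchases row pairs with every customers row

Fix: Add ON c.customer_id = p.id to the JOIN

Corrected query:
SELECT c.id, p.name, c.amount FROM customers p JOIN purchases c ON c.customer_id = p.id

Result:
id | name | amount 
---+------+--------
1  | Bob  | 1242.77
2  | Dave | 346.68 
3  | Dave | 544.98 
4  | Bob  | 400.25 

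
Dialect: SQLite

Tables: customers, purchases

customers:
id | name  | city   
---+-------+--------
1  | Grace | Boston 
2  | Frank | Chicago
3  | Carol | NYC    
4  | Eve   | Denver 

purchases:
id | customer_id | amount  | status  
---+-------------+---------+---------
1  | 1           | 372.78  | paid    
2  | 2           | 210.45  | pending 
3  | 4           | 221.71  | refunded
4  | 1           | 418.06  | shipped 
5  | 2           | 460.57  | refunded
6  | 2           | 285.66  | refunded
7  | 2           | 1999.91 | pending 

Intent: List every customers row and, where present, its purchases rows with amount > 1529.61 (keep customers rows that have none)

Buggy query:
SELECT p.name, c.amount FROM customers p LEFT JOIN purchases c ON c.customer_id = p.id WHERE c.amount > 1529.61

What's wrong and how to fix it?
Bug: Filtering c.amount in WHERE discards the NULL rows produced by LEFT JOIN, turning it into an inner join

Fix: Put 'c.amount > 1529.61' in the JOIN's ON clause instead of WHERE

Corrected query:
SELECT p.name, c.amount FROM customers p LEFT JOIN purchases c ON c.customer_id = p.id AND c.amount > 1529.61

Result:
name  | amount 
------+--------
Grace | NULL   
Frank | 1999.91
Carol | NULL   
Eve   | NULL   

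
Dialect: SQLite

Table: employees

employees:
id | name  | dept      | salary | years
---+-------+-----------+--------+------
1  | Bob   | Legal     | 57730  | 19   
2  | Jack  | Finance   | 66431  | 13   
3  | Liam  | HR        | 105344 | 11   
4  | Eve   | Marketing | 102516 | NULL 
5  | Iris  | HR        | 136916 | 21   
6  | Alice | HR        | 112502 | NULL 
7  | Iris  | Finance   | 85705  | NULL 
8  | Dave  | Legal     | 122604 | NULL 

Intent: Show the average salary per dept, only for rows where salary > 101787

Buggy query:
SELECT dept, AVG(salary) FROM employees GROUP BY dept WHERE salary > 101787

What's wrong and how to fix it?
Bug: WHERE cannot follow GROUP BY

Fix: Place WHERE between FROM and GROUP BY

Corrected query:
SELECT dept, AVG(salary) FROM employees WHERE salary > 101787 GROUP BY dept

Result:
dept      | AVG(salary)
----------+------------
HR        | 118254     
Legal     | 122604     
Marketing | 102516     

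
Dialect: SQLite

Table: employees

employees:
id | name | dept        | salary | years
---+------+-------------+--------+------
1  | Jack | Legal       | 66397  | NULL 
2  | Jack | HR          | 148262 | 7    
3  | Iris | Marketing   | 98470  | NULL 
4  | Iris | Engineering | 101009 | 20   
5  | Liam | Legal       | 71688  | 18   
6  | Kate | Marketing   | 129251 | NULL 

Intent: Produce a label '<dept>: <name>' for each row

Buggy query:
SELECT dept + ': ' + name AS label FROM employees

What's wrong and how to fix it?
Bug: SQLite uses || for string concatenation; + coerces text to numbers (yielding 0)

Fix: Replace + with || to concatenate text

Corrected query:
SELECT dept || ': ' || name AS label FROM employees

Result:
label            
-----------------
Legal: Jack      
HR: Jack         
Marketing: Iris  
Engineering: Iris
Legal: Liam      
Marketing: Kate  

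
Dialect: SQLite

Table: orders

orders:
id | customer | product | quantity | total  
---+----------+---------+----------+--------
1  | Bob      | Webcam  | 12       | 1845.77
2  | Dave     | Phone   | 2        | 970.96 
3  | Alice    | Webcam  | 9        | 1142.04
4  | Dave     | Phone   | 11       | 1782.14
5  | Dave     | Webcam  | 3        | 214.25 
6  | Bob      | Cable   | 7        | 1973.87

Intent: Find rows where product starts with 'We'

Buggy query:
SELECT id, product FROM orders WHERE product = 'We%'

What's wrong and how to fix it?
Bug: '=' compares the literal string including the % character; pattern matching needs LIKE

Fix: Replace '=' with LIKE so 'We%' is treated as a pattern

Corrected query:
SELECT id, product FROM orders WHERE product LIKE 'We%'

Result:
id | product
---+--------
1  | Webcam 
3  | Webcam 
5  | Webcam 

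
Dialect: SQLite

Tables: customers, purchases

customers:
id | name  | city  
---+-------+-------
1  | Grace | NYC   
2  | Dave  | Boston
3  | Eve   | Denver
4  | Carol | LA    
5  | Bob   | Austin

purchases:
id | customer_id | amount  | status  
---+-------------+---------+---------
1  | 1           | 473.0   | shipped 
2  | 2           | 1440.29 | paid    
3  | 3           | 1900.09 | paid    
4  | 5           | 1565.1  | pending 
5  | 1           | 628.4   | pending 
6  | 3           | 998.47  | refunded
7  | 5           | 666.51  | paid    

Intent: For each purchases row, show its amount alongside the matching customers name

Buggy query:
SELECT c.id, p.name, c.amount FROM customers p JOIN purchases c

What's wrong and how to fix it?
Bug: JOIN with no ON clause produces a cartesian product; every purchases row pairs with every customers row

Fix: Add ON c.customer_id = p.id to the JOIN

Corrected query:
SELECT c.id, p.name, c.amount FROM customers p JOIN purchases c ON c.customer_id = p.id

Result:
id | name  | amount 
---+-------+--------
1  | Grace | 473    
2  | Dave  | 1440.29
3  | Eve   | 1900.09
4  | Bob   | 1565.1 
5  | Grace | 628.4  
6  | Eve   | 998.47 
7  | Bob   | 666.51 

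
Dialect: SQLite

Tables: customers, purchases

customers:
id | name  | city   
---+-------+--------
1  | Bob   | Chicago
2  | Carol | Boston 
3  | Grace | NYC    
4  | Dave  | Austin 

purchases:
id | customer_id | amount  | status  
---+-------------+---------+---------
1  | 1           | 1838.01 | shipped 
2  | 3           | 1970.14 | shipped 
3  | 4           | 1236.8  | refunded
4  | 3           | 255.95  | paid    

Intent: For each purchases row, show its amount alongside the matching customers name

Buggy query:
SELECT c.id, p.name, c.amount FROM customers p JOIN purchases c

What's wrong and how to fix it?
Bug: Missing join condition: each purchases row is matched to all customers rows instead of just its own

Fix: Specify the join condition linking the foreign key to the parent id

Corrected query:
SELECT c.id, p.name, c.amount FROM customers p JOIN purchases c ON c.customer_id = p.id

Result:
id | name  | amount 
---+-------+--------
1  | Bob   | 1838.01
2  | Grace | 1970.14
3  | Dave  | 1236.8 
4  | Grace | 255.95 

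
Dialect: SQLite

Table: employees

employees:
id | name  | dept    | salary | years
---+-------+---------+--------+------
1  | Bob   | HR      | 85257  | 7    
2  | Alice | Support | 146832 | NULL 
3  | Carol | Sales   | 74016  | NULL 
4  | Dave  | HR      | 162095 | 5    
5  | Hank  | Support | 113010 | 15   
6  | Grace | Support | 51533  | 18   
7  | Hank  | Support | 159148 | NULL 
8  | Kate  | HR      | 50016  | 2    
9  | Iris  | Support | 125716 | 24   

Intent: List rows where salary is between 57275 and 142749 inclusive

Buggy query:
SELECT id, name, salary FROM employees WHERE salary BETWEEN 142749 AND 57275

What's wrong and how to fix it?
Bug: BETWEEN expects the lower bound first; with 142749 AND 57275 the range is empty

Fix: Write BETWEEN 57275 AND 142749

Corrected query:
SELECT id, name, salary FROM employees WHERE salary BETWEEN 57275 AND 142749

Result:
id | name  | salary
---+-------+-------
1  | Bob   | 85257 
3  | Carol | 74016 
5  | Hank  | 113010
9  | Iris  | 125716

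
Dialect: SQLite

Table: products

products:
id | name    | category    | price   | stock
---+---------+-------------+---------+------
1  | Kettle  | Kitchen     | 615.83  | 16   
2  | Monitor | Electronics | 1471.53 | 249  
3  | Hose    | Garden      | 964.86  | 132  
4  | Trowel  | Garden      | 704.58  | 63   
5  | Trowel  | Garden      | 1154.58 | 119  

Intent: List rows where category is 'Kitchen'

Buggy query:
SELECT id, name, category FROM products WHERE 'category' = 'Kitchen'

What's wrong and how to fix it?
Bug: Single quotes denote string literals in SQL; the column name is being compared as a constant string

Fix: Remove the quotes around the column name (or use double quotes for an identifier)

Corrected query:
SELECT id, name, category FROM products WHERE category = 'Kitchen'

Result:
id | name   | category
---+--------+---------
1  | Kettle | Kitchen 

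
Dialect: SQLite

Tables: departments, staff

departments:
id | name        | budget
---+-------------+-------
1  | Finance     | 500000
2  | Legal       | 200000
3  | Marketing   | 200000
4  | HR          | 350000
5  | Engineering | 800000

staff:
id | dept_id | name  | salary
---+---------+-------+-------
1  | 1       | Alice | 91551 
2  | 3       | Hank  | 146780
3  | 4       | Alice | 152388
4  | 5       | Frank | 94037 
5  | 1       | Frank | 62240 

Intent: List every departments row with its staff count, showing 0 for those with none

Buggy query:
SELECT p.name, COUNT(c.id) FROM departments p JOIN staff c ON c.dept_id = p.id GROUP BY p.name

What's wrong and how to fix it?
Bug: INNER JOIN drops departments rows that have no matching staff rows

Fix: Switch to LEFT JOIN to retain unmatched parent rows

Corrected query:
SELECT p.name, COUNT(c.id) FROM departments p LEFT JOIN staff c ON c.dept_id = p.id GROUP BY p.name

Result:
name        | COUNT(c.id)
------------+------------
Engineering | 1          
Finance     | 2          
HR          | 1          
Legal       | 0          
Marketing   | 1          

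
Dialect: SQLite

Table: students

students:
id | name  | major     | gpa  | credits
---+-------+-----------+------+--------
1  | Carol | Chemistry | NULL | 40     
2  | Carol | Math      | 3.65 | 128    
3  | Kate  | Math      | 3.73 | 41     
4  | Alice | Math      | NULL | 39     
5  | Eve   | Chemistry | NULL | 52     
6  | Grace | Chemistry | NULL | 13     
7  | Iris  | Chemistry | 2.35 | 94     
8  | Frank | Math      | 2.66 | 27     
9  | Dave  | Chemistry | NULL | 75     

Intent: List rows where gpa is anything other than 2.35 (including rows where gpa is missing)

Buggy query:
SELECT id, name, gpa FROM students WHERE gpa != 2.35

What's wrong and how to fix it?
Bug: Inequality against NULL is unknown, not true; rows with NULL are dropped

Fix: Handle NULL separately with IS NULL alongside the inequality

Corrected query:
SELECT id, name, gpa FROM students WHERE gpa != 2.35 OR gpa IS NULL

Result:
id | name  | gpa 
---+-------+-----
1  | Carol | NULL
2  | Carol | 3.65
3  | Kate  | 3.73
4  | Alice | NULL
5  | Eve   | NULL
6  | Grace | NULL
8  | Frank | 2.66
9  | Dave  | NULL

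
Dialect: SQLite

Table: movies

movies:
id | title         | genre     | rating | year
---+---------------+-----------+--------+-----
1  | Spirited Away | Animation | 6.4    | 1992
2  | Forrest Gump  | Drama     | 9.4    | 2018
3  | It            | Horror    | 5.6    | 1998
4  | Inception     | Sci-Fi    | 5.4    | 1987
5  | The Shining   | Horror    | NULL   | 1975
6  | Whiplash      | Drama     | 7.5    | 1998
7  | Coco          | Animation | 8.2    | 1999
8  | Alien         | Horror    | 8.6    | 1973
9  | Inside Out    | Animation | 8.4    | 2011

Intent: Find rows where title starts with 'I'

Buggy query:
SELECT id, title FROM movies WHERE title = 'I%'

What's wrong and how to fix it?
Bug: '=' compares the literal string including the % character; pattern matching needs LIKE

Fix: Use LIKE for wildcard pattern matching

Corrected query:
SELECT id, title FROM movies WHERE title LIKE 'I%'

Result:
id | title     
---+-----------
3  | It        
4  | Inception 
9  | Inside Out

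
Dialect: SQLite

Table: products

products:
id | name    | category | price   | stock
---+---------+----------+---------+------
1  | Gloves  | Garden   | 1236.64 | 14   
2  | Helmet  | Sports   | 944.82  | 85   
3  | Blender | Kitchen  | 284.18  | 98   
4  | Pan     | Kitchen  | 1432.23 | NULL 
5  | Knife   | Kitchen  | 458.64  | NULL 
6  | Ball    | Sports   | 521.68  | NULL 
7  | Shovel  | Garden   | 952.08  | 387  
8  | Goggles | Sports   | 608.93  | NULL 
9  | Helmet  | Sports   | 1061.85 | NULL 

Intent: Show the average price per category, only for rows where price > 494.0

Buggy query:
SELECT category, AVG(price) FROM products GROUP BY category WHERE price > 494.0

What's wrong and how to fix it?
Bug: Row-level WHERE must come before GROUP BY in the clause order

Fix: Place WHERE between FROM and GROUP BY

Corrected query:
SELECT category, AVG(price) FROM products WHERE price > 494.0 GROUP BY category

Result:
category | AVG(price)
---------+-----------
Garden   | 1094.36   
Kitchen  | 1432.23   
Sports   | 784.32    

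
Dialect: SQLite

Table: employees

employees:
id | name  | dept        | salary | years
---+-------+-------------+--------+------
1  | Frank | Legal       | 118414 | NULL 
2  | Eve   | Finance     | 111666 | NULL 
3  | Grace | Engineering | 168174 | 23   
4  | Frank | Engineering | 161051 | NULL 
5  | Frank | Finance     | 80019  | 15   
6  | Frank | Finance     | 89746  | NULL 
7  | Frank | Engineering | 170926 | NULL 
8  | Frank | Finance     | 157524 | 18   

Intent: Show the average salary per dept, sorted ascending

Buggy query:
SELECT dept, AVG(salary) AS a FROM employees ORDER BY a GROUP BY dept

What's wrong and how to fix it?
Bug: GROUP BY must precede ORDER BY

Fix: Move ORDER BY to the end, after GROUP BY

Corrected query:
SELECT dept, AVG(salary) AS a FROM employees GROUP BY dept ORDER BY a

Result:
dept        | a        
------------+----------
Finance     | 109738.75
Legal       | 118414   
Engineering | 166717   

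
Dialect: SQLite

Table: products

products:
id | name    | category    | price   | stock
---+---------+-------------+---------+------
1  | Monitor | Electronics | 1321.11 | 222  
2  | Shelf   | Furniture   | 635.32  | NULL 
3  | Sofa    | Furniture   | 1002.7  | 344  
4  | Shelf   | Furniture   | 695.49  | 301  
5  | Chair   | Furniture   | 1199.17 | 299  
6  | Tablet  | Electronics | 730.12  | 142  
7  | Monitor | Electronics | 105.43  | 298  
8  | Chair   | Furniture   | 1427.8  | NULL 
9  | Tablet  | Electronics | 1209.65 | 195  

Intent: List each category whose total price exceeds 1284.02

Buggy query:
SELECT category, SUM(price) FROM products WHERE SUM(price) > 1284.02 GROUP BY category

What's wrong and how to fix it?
Bug: WHERE runs before GROUP BY, so aggregates aren't available there

Fix: Use HAVING (which filters groups after aggregation) instead of WHERE

Corrected query:
SELECT category, SUM(price) FROM products GROUP BY category HAVING SUM(price) > 1284.02

Result:
category    | SUM(price)
------------+-----------
Electronics | 3366.31   
Furniture   | 4960.48   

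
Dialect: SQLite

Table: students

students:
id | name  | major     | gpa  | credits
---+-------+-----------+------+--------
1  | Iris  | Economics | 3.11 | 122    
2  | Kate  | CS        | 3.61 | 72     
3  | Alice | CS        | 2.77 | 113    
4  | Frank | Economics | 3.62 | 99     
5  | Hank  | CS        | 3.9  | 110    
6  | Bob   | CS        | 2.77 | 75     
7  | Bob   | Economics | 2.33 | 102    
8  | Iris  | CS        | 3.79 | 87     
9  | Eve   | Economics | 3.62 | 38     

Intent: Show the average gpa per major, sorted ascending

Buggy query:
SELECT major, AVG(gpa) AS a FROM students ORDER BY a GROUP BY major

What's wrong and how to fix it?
Bug: ORDER BY appears before GROUP BY; SQL clause order requires GROUP BY first

Fix: Reorder: SELECT … FROM … GROUP BY … ORDER BY …

Corrected query:
SELECT major, AVG(gpa) AS a FROM students GROUP BY major ORDER BY a

Result:
major     | a    
----------+------
Economics | 3.17 
CS        | 3.368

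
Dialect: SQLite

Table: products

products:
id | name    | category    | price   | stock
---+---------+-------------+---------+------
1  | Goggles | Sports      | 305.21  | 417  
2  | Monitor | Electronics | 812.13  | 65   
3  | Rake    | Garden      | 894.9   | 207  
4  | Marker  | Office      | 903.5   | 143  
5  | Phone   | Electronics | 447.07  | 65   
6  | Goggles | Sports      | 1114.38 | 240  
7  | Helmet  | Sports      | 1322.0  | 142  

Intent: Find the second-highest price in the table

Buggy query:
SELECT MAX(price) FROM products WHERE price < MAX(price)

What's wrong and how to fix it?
Bug: The inner MAX is an aggregate inside WHERE, which is not allowed

Fix: Compute the overall MAX in a subquery, then take MAX of rows below it

Corrected query:
SELECT MAX(price) FROM products WHERE price < (SELECT MAX(price) FROM products)

Result:
MAX(price)
----------
1114.38   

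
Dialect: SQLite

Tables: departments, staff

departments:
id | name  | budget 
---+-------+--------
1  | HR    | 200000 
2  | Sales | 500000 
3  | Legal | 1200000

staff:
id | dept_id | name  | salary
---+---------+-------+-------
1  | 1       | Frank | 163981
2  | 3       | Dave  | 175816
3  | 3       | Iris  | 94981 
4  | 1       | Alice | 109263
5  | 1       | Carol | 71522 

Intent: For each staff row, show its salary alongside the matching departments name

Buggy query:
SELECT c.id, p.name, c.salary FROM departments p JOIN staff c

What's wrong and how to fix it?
Bug: JOIN with no ON clause produces a cartesian product; every staff row pairs with every departments row

Fix: Specify the join condition linking the foreign key to the parent id

Corrected query:
SELECT c.id, p.name, c.salary FROM departments p JOIN staff c ON c.dept_id = p.id

Result:
id | name  | salary
---+-------+-------
1  | HR    | 163981
2  | Legal | 175816
3  | Legal | 94981 
4  | HR    | 109263
5  | HR    | 71522 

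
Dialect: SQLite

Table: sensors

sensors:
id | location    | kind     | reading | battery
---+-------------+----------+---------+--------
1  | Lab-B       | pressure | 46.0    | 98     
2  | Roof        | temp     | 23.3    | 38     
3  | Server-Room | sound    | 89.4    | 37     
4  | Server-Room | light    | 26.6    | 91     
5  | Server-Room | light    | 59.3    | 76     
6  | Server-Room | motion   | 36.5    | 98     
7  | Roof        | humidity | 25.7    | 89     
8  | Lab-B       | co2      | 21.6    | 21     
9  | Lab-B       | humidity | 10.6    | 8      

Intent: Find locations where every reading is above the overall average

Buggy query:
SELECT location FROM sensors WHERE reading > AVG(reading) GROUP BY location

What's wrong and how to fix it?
Bug: WHERE evaluates per row before aggregation, so AVG() is unavailable

Fix: Compute the overall average in a scalar subquery and compare each group's MIN against it in HAVING

Corrected query:
SELECT location FROM sensors GROUP BY location HAVING MIN(reading) > (SELECT AVG(reading) FROM sensors)

Result:
(no rows)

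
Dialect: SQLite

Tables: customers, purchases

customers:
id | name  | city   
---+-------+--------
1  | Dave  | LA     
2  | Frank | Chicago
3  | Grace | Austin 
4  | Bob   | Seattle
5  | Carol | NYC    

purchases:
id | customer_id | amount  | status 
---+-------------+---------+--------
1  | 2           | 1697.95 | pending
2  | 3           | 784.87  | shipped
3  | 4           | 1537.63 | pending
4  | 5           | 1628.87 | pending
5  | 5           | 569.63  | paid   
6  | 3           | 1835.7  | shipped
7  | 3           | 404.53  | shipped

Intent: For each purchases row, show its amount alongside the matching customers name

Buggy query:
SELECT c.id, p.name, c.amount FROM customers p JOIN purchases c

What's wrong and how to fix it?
Bug: Missing join condition: each purchases row is matched to all customers rows instead of just its own

Fix: Specify the join condition linking the foreign key to the parent id

Corrected query:
SELECT c.id, p.name, c.amount FROM customers p JOIN purchases c ON c.customer_id = p.id

Result:
id | name  | amount 
---+-------+--------
1  | Frank | 1697.95
2  | Grace | 784.87 
3  | Bob   | 1537.63
4  | Carol | 1628.87
5  | Carol | 569.63 
6  | Grace | 1835.7 
7  | Grace | 404.53 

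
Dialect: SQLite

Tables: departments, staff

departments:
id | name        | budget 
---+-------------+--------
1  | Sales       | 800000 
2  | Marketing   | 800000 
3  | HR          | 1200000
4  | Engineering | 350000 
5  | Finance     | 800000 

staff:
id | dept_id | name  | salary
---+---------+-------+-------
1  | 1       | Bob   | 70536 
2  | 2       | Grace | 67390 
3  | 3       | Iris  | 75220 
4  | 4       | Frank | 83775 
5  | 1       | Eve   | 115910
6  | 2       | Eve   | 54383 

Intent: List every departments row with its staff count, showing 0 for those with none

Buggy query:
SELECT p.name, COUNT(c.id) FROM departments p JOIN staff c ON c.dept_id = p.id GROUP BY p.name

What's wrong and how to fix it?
Bug: An inner join excludes parents with zero children

Fix: Use LEFT JOIN so parents without children still appear (COUNT(c.id) gives 0)

Corrected query:
SELECT p.name, COUNT(c.id) FROM departments p LEFT JOIN staff c ON c.dept_id = p.id GROUP BY p.name

Result:
name        | COUNT(c.id)
------------+------------
Engineering | 1          
Finance     | 0          
HR          | 1          
Marketing   | 2          
Sales       | 2          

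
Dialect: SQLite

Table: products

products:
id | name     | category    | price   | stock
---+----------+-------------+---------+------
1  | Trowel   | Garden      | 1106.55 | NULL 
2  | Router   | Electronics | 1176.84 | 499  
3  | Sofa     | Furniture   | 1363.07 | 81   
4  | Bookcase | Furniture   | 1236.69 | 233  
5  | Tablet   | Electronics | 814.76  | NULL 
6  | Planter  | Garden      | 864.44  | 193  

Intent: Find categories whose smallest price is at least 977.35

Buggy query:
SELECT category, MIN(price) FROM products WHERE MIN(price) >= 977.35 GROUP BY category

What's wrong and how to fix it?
Bug: Aggregates like MIN are computed per group after WHERE runs

Fix: Use HAVING for the per-group MIN condition

Corrected query:
SELECT category, MIN(price) FROM products GROUP BY category HAVING MIN(price) >= 977.35

Result:
category  | MIN(price)
----------+-----------
Furniture | 1236.69   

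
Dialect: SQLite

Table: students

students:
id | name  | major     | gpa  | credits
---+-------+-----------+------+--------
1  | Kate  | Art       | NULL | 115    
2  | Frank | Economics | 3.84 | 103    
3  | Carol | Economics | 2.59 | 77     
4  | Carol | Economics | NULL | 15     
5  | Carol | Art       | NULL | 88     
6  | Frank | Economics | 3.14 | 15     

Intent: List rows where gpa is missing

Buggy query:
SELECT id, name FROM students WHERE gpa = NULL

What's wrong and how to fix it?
Bug: '= NULL' is always unknown in SQL three-valued logic, so no rows match

Fix: Use IS NULL to test for NULL

Corrected query:
SELECT id, name FROM students WHERE gpa IS NULL

Result:
id | name 
---+------
1  | Kate 
4  | Carol
5  | Carol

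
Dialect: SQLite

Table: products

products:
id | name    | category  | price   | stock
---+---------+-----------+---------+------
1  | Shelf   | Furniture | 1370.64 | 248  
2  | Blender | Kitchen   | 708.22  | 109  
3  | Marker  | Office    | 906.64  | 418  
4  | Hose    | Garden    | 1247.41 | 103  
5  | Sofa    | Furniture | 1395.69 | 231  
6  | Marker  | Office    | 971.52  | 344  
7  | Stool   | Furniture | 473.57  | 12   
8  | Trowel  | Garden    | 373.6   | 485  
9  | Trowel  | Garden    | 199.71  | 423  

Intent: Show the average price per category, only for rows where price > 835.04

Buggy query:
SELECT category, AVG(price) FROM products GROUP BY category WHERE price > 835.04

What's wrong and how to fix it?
Bug: WHERE cannot follow GROUP BY

Fix: Place WHERE between FROM and GROUP BY

Corrected query:
SELECT category, AVG(price) FROM products WHERE price > 835.04 GROUP BY category

Result:
category  | AVG(price)
----------+-----------
Furniture | 1383.165  
Garden    | 1247.41   
Office    | 939.08    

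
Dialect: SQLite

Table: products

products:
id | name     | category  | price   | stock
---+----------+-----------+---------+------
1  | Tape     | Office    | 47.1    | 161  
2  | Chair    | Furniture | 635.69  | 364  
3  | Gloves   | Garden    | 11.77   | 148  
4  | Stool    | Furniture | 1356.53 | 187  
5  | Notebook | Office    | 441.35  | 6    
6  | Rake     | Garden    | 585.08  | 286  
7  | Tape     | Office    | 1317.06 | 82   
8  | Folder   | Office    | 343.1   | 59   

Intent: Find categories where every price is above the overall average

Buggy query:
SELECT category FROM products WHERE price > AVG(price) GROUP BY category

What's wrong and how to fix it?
Bug: AVG() is an aggregate; it can't sit directly in WHERE

Fix: Use a subquery for AVG and a HAVING MIN(...) filter so the condition holds for every row in the group

Corrected query:
SELECT category FROM products GROUP BY category HAVING MIN(price) > (SELECT AVG(price) FROM products)

Result:
category 
---------
Furniture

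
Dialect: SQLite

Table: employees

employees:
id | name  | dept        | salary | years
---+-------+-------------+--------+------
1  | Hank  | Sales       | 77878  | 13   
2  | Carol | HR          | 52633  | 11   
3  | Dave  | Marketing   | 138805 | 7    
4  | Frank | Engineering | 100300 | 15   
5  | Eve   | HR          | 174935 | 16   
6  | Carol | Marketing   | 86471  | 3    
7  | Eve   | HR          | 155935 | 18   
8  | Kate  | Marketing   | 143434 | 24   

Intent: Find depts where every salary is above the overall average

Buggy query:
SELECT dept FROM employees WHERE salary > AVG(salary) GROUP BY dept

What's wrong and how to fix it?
Bug: WHERE evaluates per row before aggregation, so AVG() is unavailable

Fix: Use a subquery for AVG and a HAVING MIN(...) filter so the condition holds for every row in the group

Corrected query:
SELECT dept FROM employees GROUP BY dept HAVING MIN(salary) > (SELECT AVG(salary) FROM employees)

Result:
(no rows)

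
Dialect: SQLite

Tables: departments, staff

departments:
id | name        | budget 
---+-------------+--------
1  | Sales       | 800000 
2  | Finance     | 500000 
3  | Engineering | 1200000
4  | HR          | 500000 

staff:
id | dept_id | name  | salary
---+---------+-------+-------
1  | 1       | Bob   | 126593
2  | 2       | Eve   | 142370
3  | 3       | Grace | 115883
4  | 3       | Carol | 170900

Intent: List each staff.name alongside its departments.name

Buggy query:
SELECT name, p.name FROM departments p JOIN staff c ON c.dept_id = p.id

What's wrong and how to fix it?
Bug: 'name' exists in both joined tables, so the database can't tell which one is meant

Fix: Qualify the column with its table alias (c.name)

Corrected query:
SELECT c.name, p.name FROM departments p JOIN staff c ON c.dept_id = p.id

Result:
name  | name       
------+------------
Bob   | Sales      
Eve   | Finance    
Grace | Engineering
Carol | Engineering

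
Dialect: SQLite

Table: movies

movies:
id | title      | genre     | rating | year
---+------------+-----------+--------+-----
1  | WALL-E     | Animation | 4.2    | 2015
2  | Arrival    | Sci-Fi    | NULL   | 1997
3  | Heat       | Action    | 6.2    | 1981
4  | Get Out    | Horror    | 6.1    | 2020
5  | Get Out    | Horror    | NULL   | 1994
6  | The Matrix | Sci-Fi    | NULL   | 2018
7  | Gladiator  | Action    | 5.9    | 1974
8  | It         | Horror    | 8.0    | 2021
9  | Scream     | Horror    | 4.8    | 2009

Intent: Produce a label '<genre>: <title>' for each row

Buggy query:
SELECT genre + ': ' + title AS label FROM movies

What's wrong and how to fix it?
Bug: '+' is numeric addition; on text columns SQLite converts them to 0 instead of concatenating

Fix: Replace + with || to concatenate text

Corrected query:
SELECT genre || ': ' || title AS label FROM movies

Result:
label             
------------------
Animation: WALL-E 
Sci-Fi: Arrival   
Action: Heat      
Horror: Get Out   
Horror: Get Out   
Sci-Fi: The Matrix
Action: Gladiator 
Horror: It        
Horror: Scream    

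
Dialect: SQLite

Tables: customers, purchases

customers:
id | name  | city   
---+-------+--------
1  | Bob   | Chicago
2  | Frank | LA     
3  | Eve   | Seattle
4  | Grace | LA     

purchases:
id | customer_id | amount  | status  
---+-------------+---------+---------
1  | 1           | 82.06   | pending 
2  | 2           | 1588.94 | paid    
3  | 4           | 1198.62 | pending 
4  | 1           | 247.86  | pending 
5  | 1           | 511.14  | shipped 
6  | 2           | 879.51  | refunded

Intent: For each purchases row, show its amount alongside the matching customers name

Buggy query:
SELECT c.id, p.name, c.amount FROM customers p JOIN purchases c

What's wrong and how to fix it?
Bug: JOIN with no ON clause produces a cartesian product; every purchases row pairs with every customers row

Fix: Specify the join condition linking the foreign key to the parent id

Corrected query:
SELECT c.id, p.name, c.amount FROM customers p JOIN purchases c ON c.customer_id = p.id

Result:
id | name  | amount 
---+-------+--------
1  | Bob   | 82.06  
2  | Frank | 1588.94
3  | Grace | 1198.62
4  | Bob   | 247.86 
5  | Bob   | 511.14 
6  | Frank | 879.51 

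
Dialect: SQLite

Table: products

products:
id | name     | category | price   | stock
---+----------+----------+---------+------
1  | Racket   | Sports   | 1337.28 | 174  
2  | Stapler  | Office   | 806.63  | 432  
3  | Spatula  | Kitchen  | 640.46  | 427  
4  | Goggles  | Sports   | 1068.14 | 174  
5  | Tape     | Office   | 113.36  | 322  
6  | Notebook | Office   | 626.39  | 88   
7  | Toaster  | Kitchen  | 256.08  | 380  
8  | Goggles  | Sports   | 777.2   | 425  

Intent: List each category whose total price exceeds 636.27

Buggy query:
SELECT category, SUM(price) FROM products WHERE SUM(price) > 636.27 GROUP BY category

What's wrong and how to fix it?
Bug: SUM(price) is an aggregate, but WHERE filters rows before aggregation

Fix: Move the aggregate condition to a HAVING clause

Corrected query:
SELECT category, SUM(price) FROM products GROUP BY category HAVING SUM(price) > 636.27

Result:
category | SUM(price)
---------+-----------
Kitchen  | 896.54    
Office   | 1546.38   
Sports   | 3182.62   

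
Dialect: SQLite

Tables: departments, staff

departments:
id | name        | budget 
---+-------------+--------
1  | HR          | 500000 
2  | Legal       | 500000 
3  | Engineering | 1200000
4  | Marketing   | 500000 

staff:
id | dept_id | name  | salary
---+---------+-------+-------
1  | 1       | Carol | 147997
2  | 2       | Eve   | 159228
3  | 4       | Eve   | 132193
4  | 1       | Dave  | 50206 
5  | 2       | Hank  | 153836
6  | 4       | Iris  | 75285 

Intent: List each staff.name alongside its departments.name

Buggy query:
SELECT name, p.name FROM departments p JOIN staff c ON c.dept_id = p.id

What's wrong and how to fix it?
Bug: 'name' exists in both joined tables, so the database can't tell which one is meant

Fix: Qualify the column with its table alias (c.name)

Corrected query:
SELECT c.name, p.name FROM departments p JOIN staff c ON c.dept_id = p.id

Result:
name  | name     
------+----------
Carol | HR       
Eve   | Legal    
Eve   | Marketing
Dave  | HR       
Hank  | Legal    
Iris  | Marketing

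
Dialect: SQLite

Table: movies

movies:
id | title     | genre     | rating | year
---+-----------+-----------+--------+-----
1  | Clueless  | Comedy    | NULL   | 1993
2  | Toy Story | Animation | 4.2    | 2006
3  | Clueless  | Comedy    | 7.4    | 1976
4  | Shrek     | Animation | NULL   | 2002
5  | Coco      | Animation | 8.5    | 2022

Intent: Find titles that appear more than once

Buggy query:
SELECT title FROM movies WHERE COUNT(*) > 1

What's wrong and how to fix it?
Bug: WHERE can't reference COUNT(*); aggregates are computed after WHERE

Fix: GROUP BY title, then filter groups with HAVING COUNT(*) > 1

Corrected query:
SELECT title FROM movies GROUP BY title HAVING COUNT(*) > 1

Result:
title   
--------
Clueless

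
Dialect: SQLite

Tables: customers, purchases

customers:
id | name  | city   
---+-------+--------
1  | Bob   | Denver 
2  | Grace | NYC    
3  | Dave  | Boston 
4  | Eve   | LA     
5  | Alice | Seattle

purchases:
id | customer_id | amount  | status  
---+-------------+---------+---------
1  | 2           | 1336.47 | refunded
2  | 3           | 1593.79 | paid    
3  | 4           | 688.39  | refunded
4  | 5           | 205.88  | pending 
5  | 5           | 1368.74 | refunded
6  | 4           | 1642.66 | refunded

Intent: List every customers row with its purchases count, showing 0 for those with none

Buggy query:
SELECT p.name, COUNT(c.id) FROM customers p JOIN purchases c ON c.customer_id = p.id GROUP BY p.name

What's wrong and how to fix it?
Bug: An inner join excludes parents with zero children

Fix: Use LEFT JOIN so parents without children still appear (COUNT(c.id) gives 0)

Corrected query:
SELECT p.name, COUNT(c.id) FROM customers p LEFT JOIN purchases c ON c.customer_id = p.id GROUP BY p.name

Result:
name  | COUNT(c.id)
------+------------
Alice | 2          
Bob   | 0          
Dave  | 1          
Eve   | 2          
Grace | 1          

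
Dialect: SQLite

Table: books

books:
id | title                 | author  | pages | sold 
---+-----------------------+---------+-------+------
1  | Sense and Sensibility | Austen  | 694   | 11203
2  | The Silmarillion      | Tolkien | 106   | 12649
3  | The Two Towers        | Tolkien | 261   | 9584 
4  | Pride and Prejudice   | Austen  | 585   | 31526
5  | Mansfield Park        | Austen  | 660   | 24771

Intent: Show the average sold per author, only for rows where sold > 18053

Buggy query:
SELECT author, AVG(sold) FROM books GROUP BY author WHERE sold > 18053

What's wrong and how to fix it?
Bug: WHERE cannot follow GROUP BY

Fix: Place WHERE between FROM and GROUP BY

Corrected query:
SELECT author, AVG(sold) FROM books WHERE sold > 18053 GROUP BY author

Result:
author | AVG(sold)
-------+----------
Austen | 28148.5  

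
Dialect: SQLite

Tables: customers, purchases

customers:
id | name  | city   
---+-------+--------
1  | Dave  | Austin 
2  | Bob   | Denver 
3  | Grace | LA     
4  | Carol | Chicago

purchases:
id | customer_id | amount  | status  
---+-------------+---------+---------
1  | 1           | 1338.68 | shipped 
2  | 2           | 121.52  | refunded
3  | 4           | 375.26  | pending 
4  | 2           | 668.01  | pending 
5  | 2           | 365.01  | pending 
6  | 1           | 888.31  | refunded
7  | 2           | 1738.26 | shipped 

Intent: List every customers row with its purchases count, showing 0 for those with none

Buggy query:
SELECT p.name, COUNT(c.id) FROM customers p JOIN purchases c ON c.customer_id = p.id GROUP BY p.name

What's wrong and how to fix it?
Bug: INNER JOIN drops customers rows that have no matching purchases rows

Fix: Use LEFT JOIN so parents without children still appear (COUNT(c.id) gives 0)

Corrected query:
SELECT p.name, COUNT(c.id) FROM customers p LEFT JOIN purchases c ON c.customer_id = p.id GROUP BY p.name

Result:
name  | COUNT(c.id)
------+------------
Bob   | 4          
Carol | 1          
Dave  | 2          
Grace | 0          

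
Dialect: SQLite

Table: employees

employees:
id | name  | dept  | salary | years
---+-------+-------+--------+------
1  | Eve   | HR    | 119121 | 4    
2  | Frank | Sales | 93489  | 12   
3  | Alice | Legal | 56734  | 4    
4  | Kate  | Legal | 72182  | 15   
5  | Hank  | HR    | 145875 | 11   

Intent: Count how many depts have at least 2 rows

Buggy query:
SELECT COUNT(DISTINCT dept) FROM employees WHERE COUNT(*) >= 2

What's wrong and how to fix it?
Bug: COUNT(*) cannot appear in WHERE; the per-group count doesn't exist yet

Fix: Group first with HAVING COUNT(*) >= 2, then COUNT the resulting groups

Corrected query:
SELECT COUNT(*) FROM (SELECT dept FROM employees GROUP BY dept HAVING COUNT(*) >= 2)

Result:
COUNT(*)
--------
2       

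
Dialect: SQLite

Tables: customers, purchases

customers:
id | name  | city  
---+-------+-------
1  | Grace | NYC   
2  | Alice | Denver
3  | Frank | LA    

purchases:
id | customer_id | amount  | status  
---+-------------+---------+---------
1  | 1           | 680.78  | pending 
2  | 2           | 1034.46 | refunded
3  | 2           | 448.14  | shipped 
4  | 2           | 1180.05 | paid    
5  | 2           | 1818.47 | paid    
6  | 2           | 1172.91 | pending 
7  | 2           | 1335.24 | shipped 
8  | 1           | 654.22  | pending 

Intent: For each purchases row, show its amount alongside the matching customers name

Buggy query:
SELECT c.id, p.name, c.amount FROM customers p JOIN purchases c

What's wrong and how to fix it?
Bug: Missing join condition: each purchases row is matched to all customers rows instead of just its own

Fix: Specify the join condition linking the foreign key to the parent id

Corrected query:
SELECT c.id, p.name, c.amount FROM customers p JOIN purchases c ON c.customer_id = p.id

Result:
id | name  | amount 
---+-------+--------
1  | Grace | 680.78 
2  | Alice | 1034.46
3  | Alice | 448.14 
4  | Alice | 1180.05
5  | Alice | 1818.47
6  | Alice | 1172.91
7  | Alice | 1335.24
8  | Grace | 654.22 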